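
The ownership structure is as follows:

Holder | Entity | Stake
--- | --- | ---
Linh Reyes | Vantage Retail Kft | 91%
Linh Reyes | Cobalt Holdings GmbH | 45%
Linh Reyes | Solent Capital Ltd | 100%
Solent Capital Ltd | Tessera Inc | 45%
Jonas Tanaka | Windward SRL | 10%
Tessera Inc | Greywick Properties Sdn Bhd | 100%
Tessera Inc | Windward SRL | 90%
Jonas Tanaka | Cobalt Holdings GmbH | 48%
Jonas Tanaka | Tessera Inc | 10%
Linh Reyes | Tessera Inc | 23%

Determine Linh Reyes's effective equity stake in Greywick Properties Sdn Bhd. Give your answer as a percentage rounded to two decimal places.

68.00%

Linh reaches Greywick along 2 paths.
Via Solent → Tessera: 100% × 45% × 100% = 45%.
Via Tessera: 23% × 100% = 23%.
Total: 45% + 23% = 68%.
Rounded: 68.00%.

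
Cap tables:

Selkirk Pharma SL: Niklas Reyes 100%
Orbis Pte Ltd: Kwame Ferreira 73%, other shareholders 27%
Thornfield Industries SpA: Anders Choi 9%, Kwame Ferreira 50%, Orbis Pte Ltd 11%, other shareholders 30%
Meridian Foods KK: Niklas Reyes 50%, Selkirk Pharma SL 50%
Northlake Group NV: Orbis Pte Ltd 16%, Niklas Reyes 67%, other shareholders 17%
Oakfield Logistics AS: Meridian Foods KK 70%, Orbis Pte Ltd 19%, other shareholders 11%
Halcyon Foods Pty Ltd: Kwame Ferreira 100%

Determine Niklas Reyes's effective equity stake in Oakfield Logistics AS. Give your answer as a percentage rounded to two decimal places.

70.00%

Niklas reaches Oakfield along 2 paths.
Via Meridian: 50% × 70% = 35%.
Via Selkirk → Meridian: 100% × 50% × 70% = 35%.
Total: 35% + 35% = 70%.
Rounded: 70.00%.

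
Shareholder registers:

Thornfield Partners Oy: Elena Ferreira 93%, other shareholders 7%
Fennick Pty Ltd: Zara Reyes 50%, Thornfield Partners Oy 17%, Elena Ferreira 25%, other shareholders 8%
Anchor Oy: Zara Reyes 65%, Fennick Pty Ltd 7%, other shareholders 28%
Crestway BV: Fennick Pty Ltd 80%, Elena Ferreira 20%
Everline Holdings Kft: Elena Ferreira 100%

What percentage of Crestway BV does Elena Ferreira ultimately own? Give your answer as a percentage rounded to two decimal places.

52.65%

Elena reaches Crestway along 3 paths.
Via Thornfield → Fennick: 93% × 17% × 80% = 12.648%.
Via Fennick: 25% × 80% = 20%.
Direct stake: 20% = 20%.
Total: 12.648% + 20% + 20% = 52.648%.
Rounded: 52.65%.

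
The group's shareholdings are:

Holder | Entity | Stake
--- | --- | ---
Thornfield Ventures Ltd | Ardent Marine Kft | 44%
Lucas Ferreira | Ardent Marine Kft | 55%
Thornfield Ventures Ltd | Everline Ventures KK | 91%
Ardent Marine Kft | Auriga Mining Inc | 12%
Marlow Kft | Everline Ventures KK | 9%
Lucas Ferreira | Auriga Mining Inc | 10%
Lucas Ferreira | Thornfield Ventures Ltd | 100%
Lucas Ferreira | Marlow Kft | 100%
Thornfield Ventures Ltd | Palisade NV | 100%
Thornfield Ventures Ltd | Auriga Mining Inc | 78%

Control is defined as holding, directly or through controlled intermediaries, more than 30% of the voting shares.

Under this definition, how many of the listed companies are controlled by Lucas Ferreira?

Lucas holds 100% of Marlow, so Lucas controls Marlow.
Lucas holds 100% of Thornfield, so Lucas controls Thornfield.
Marlow and Thornfield together hold 9% + 91% = 100% of Everline, so Lucas controls Everline.
Thornfield and Lucas together hold 44% + 55% = 99% of Ardent, so Lucas controls Ardent.
Thornfield holds 100% of Palisade, so Lucas controls Palisade.
Lucas and Thornfield and Ardent together hold 10% + 78% + 12% = 100% of Auriga, so Lucas controls Auriga.
Lucas controls 6 companies.

6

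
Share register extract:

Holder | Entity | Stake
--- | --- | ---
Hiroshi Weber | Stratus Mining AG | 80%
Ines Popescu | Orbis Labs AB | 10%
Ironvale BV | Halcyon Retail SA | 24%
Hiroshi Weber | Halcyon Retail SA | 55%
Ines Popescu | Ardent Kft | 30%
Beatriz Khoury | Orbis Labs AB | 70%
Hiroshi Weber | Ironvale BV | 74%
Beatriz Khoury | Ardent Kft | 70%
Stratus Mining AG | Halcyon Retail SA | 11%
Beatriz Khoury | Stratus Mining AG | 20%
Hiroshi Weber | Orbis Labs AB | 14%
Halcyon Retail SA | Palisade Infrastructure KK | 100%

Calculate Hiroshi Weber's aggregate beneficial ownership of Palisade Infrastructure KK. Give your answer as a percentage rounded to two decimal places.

Hiroshi reaches Palisade along 3 paths.
Via Ironvale → Halcyon: 74% × 24% × 100% = 17.76%.
Via Stratus → Halcyon: 80% × 11% × 100% = 8.8%.
Via Halcyon: 55% × 100% = 55%.
Total: 17.76% + 8.8% + 55% = 81.56%.

81.56%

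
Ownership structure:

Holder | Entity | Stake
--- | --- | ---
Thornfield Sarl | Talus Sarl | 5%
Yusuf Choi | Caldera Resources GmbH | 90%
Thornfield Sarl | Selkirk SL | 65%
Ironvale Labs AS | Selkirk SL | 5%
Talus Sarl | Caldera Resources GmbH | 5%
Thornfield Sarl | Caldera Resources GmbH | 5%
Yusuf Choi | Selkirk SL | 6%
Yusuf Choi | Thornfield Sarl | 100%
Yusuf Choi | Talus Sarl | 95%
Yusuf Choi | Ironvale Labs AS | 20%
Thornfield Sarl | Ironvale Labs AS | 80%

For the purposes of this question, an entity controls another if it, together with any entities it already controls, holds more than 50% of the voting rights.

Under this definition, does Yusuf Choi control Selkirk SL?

Yes

Yusuf holds 100% of Thornfield, so Yusuf controls Thornfield.
Yusuf and Thornfield together hold 20% + 80% = 100% of Ironvale, so Yusuf controls Ironvale.
Thornfield and Yusuf and Ironvale together hold 65% + 6% + 5% = 76% of Selkirk, so Yusuf controls Selkirk.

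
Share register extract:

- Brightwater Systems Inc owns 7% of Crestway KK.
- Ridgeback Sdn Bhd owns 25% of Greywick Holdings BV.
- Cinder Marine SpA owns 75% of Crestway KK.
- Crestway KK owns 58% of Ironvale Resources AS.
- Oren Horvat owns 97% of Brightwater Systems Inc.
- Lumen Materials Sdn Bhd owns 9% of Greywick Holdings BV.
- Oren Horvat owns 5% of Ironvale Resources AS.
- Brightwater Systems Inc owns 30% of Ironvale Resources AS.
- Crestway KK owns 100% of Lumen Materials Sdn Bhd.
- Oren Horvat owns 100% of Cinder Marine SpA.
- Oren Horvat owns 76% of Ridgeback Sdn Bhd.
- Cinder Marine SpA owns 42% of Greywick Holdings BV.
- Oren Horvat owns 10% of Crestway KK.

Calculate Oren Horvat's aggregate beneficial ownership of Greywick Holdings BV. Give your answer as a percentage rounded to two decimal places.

69.26%

Oren reaches Greywick along 5 paths.
Via Crestway → Lumen: 10% × 100% × 9% = 0.9%.
Via Cinder → Crestway → Lumen: 100% × 75% × 100% × 9% = 6.75%.
Via Brightwater → Crestway → Lumen: 97% × 7% × 100% × 9% = 0.6111%.
Via Cinder: 100% × 42% = 42%.
Via Ridgeback: 76% × 25% = 19%.
Total: 0.9% + 6.75% + 0.6111% + 42% + 19% = 69.2611%.
Rounded: 69.26%.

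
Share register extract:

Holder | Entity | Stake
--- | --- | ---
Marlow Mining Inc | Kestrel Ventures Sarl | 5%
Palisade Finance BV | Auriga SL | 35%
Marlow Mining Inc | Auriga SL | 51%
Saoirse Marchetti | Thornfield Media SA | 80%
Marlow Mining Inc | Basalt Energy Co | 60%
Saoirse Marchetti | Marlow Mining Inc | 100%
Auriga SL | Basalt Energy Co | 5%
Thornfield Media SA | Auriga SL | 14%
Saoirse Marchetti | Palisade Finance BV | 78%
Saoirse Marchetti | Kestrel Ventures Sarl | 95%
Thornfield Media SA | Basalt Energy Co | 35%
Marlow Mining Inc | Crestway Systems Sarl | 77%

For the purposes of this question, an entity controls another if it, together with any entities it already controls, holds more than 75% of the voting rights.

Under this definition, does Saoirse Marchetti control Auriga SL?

Saoirse holds 80% of Thornfield, so Saoirse controls Thornfield.
Saoirse holds 78% of Palisade, so Saoirse controls Palisade.
Saoirse holds 100% of Marlow, so Saoirse controls Marlow.
Marlow and Thornfield and Palisade together hold 51% + 14% + 35% = 100% of Auriga, so Saoirse controls Auriga.

Yes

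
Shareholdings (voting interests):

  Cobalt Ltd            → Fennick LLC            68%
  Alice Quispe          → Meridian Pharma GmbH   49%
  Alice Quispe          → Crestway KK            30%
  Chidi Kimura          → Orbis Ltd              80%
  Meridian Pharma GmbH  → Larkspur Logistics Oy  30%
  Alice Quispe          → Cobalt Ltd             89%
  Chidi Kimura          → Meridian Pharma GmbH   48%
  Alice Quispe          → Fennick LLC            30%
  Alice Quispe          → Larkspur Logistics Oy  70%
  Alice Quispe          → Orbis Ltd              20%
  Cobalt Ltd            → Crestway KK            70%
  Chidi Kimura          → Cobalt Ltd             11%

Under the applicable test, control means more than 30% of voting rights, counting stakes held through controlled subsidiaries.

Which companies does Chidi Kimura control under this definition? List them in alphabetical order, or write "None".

Chidi holds 48% of Meridian, so Chidi controls Meridian.
Chidi holds 80% of Orbis, so Chidi controls Orbis.
No other company's threshold is met.

Meridian Pharma GmbH, Orbis Ltd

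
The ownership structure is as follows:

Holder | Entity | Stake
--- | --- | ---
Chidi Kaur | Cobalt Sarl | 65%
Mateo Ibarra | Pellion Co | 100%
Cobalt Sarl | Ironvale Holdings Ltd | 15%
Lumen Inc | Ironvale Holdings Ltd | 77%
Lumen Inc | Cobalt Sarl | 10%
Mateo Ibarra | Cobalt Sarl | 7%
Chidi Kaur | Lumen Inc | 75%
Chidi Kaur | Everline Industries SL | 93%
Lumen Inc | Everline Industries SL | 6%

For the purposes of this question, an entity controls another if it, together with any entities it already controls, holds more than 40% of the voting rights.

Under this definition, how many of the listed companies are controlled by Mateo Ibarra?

Mateo holds 100% of Pellion, so Mateo controls Pellion.
No other company's threshold is met.
Mateo controls 1 company.

1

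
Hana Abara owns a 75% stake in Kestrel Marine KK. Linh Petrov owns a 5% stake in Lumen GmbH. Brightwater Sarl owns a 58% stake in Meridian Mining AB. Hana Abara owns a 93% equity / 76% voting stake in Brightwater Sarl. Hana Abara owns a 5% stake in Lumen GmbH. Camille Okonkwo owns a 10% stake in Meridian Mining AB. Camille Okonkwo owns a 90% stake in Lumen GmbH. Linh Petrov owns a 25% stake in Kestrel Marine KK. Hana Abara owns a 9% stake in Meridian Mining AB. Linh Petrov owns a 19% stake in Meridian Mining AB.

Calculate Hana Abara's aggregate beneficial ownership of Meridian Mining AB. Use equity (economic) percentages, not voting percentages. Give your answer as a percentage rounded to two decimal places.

Hana reaches Meridian along 2 paths.
Direct stake: 9% = 9%.
Via Brightwater: 93% × 58% = 53.94%.
Total: 9% + 53.94% = 62.94%.

62.94%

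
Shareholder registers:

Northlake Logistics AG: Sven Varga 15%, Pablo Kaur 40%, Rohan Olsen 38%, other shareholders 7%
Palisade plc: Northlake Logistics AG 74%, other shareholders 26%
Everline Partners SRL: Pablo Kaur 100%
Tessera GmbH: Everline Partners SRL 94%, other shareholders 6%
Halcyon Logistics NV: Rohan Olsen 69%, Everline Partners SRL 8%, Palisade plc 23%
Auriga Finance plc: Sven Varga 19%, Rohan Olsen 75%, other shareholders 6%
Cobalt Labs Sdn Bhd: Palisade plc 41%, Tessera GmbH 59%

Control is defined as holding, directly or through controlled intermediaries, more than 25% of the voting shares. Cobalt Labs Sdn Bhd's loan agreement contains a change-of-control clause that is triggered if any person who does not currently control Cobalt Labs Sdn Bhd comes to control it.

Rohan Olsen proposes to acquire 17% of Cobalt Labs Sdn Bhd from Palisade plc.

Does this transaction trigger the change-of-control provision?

No

The purchase adds only to Rohan's holdings (Palisade's stake shrinks), so Rohan is the only person who could newly come to control Cobalt.
Rohan holds 38% of Northlake, so Rohan controls Northlake.
Northlake holds 74% of Palisade, so Rohan controls Palisade.
Palisade holds 41% of Cobalt, so Rohan controls Cobalt.
So Rohan already controls Cobalt before the transaction.
After the purchase, Rohan holds 17% of Cobalt directly, and Palisade's stake falls to 24%.
Rohan controlled Cobalt already, so this is not a new person acquiring control; every other person's position is unchanged or reduced.
No new person acquires control, so the clause is not triggered.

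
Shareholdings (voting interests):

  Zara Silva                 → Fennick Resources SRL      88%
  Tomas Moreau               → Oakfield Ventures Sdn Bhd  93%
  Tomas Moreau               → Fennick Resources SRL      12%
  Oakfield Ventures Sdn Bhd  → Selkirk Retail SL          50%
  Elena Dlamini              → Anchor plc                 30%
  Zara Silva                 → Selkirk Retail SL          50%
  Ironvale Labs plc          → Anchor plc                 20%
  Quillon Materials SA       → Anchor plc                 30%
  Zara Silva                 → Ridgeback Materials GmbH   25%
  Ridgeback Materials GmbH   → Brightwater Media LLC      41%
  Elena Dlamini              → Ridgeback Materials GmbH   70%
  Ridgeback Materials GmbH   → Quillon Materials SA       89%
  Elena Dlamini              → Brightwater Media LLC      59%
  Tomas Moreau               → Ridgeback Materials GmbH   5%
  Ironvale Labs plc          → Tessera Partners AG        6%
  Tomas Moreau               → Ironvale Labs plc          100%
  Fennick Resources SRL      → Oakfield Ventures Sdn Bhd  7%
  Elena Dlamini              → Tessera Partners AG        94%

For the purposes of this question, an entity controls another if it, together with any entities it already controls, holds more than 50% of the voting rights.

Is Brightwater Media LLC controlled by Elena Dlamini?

Elena holds 70% of Ridgeback, so Elena controls Ridgeback.
Elena and Ridgeback together hold 59% + 41% = 100% of Brightwater, so Elena controls Brightwater.

Yes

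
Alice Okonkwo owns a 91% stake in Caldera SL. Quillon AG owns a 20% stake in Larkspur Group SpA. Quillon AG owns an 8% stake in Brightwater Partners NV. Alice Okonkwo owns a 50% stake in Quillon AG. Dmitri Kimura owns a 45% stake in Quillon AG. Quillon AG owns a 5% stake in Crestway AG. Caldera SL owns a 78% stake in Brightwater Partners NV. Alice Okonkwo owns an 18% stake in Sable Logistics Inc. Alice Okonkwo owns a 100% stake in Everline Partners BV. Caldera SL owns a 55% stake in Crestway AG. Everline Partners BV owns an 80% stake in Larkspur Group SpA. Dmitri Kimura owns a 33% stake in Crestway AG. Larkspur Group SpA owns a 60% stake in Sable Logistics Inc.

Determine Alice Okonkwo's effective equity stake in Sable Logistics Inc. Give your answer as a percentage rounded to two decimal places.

72.00%

Alice reaches Sable along 3 paths.
Direct stake: 18% = 18%.
Via Everline → Larkspur: 100% × 80% × 60% = 48%.
Via Quillon → Larkspur: 50% × 20% × 60% = 6%.
Total: 18% + 48% + 6% = 72%.
Rounded: 72.00%.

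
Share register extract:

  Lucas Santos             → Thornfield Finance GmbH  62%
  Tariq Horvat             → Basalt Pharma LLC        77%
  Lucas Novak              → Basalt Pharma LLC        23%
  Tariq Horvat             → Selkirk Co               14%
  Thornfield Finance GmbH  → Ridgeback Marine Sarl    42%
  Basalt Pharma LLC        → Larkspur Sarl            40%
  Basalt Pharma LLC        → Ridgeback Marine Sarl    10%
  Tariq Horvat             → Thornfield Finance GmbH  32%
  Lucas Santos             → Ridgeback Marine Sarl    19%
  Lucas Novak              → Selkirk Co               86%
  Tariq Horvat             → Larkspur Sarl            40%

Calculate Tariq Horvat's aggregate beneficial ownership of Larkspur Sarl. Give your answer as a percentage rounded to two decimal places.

Tariq reaches Larkspur along 2 paths.
Direct stake: 40% = 40%.
Via Basalt: 77% × 40% = 30.8%.
Total: 40% + 30.8% = 70.8%.
Rounded: 70.80%.

70.80%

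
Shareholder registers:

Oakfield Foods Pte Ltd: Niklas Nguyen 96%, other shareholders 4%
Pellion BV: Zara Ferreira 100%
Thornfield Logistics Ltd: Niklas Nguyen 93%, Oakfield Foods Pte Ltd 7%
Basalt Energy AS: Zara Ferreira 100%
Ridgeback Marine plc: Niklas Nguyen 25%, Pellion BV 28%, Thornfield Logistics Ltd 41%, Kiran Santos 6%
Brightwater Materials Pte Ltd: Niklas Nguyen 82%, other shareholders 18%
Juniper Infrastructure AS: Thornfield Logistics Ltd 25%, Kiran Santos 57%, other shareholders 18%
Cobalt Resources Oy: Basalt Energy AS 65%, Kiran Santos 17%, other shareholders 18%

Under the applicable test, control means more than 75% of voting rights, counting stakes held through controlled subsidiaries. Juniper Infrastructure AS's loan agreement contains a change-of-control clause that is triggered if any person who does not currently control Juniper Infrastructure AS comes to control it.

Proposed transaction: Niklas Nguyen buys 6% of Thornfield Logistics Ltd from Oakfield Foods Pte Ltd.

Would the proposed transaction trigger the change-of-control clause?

The purchase adds only to Niklas's holdings (Oakfield's stake shrinks), so Niklas is the only person who could newly come to control Juniper.
Niklas holds 96% of Oakfield, so Niklas controls Oakfield.
Niklas and Oakfield together hold 93% + 7% = 100% of Thornfield, so Niklas controls Thornfield.
Niklas holds 82% of Brightwater, so Niklas controls Brightwater.
In Juniper, Niklas's side holds only 25%, not > 75%.
So before the transaction, Niklas does not control Juniper.
After the purchase, Niklas's direct stake in Thornfield rises to 93% + 6% = 99%, and Oakfield's stake falls to 1%.
Niklas and Oakfield together hold 99% + 1% = 100% of Thornfield, so Niklas controls Thornfield.
After the transaction, Niklas's side holds 25% of Juniper, not > 75%, so Niklas still does not control Juniper.
No new person acquires control, so the clause is not triggered.

No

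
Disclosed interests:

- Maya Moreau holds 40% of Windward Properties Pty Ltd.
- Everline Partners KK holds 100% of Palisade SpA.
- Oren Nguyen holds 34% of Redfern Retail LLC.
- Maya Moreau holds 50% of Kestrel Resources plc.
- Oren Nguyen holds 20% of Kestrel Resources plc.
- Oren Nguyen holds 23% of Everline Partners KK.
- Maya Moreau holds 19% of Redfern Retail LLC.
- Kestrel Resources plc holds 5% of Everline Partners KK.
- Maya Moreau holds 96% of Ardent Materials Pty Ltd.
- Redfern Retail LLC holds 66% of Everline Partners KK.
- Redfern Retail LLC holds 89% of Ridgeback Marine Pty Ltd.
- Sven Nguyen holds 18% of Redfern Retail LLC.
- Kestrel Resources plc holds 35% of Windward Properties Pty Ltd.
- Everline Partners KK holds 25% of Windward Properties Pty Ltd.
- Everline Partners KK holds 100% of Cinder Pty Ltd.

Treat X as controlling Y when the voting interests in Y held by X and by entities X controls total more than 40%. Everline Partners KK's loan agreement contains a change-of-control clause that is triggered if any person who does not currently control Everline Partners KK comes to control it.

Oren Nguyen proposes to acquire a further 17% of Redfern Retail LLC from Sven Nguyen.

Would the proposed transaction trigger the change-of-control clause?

The purchase adds only to Oren's holdings (Sven's stake shrinks), so Oren is the only person who could newly come to control Everline.
Oren's largest direct stake is 34% in Redfern, which does not meet the threshold, so Oren controls no company.
In Everline, Oren's side holds only 23%, not > 40%.
So before the transaction, Oren does not control Everline.
After the purchase, Oren's direct stake in Redfern rises to 34% + 17% = 51%, and Sven's stake falls to 1%.
Oren holds 51% of Redfern, so Oren controls Redfern.
Redfern and Oren together hold 66% + 23% = 89% of Everline, so Oren controls Everline.
Oren did not control Everline before and does after, so the clause is triggered.

Yes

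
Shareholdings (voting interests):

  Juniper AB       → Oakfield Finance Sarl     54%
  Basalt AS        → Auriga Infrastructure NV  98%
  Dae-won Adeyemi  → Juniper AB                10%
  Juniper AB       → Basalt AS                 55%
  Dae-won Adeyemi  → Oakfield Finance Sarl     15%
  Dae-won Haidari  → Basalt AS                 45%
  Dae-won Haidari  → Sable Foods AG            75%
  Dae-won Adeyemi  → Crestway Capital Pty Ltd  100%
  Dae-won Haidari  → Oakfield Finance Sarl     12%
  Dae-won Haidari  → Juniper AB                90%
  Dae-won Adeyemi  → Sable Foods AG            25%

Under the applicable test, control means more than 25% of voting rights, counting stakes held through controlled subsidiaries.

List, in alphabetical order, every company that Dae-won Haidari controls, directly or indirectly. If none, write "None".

Dae-won Haidari holds 90% of Juniper, so Dae-won Haidari controls Juniper.
Dae-won Haidari holds 75% of Sable, so Dae-won Haidari controls Sable.
Juniper and Dae-won Haidari together hold 55% + 45% = 100% of Basalt, so Dae-won Haidari controls Basalt.
Basalt holds 98% of Auriga, so Dae-won Haidari controls Auriga.
Dae-won Haidari and Juniper together hold 12% + 54% = 66% of Oakfield, so Dae-won Haidari controls Oakfield.
No other company's threshold is met.

Auriga Infrastructure NV, Basalt AS, Juniper AB, Oakfield Finance Sarl, Sable Foods AG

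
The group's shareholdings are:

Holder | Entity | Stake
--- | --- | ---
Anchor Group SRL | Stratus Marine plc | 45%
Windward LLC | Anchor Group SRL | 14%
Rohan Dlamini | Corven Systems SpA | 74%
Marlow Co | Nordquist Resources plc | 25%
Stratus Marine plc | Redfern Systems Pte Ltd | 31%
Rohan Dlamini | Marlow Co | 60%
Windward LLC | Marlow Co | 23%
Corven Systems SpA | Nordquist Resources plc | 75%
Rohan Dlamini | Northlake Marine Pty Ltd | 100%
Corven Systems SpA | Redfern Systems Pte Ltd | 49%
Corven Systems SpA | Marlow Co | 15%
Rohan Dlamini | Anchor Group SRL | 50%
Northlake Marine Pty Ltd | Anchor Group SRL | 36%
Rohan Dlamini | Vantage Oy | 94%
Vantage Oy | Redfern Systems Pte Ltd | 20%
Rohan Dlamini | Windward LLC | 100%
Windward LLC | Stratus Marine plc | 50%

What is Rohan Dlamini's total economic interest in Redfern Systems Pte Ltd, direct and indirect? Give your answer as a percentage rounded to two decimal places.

84.51%

Rohan reaches Redfern along 6 paths.
Via Vantage: 94% × 20% = 18.8%.
Via Windward → Stratus: 100% × 50% × 31% = 15.5%.
Via Anchor → Stratus: 50% × 45% × 31% = 6.975%.
Via Northlake → Anchor → Stratus: 100% × 36% × 45% × 31% = 5.022%.
Via Windward → Anchor → Stratus: 100% × 14% × 45% × 31% = 1.953%.
Via Corven: 74% × 49% = 36.26%.
Total: 18.8% + 15.5% + 6.975% + 5.022% + 1.953% + 36.26% = 84.51%.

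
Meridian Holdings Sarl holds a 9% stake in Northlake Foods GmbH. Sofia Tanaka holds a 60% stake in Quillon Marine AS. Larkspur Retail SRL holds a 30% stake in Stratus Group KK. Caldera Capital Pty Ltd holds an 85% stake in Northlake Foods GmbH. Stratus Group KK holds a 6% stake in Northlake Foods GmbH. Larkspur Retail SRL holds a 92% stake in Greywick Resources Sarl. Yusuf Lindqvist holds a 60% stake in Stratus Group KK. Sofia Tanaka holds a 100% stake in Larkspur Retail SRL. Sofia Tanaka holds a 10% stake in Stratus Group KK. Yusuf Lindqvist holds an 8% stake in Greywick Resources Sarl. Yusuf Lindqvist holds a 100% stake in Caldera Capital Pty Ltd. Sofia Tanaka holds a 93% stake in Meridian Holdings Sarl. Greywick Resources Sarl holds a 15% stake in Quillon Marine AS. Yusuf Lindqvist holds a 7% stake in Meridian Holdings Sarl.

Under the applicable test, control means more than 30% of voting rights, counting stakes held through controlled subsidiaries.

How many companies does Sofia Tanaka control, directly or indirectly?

5

Sofia holds 100% of Larkspur, so Sofia controls Larkspur.
Sofia holds 93% of Meridian, so Sofia controls Meridian.
Sofia and Larkspur together hold 10% + 30% = 40% of Stratus, so Sofia controls Stratus.
Larkspur holds 92% of Greywick, so Sofia controls Greywick.
Greywick and Sofia together hold 15% + 60% = 75% of Quillon, so Sofia controls Quillon.
No other company's threshold is met.
Sofia controls 5 companies.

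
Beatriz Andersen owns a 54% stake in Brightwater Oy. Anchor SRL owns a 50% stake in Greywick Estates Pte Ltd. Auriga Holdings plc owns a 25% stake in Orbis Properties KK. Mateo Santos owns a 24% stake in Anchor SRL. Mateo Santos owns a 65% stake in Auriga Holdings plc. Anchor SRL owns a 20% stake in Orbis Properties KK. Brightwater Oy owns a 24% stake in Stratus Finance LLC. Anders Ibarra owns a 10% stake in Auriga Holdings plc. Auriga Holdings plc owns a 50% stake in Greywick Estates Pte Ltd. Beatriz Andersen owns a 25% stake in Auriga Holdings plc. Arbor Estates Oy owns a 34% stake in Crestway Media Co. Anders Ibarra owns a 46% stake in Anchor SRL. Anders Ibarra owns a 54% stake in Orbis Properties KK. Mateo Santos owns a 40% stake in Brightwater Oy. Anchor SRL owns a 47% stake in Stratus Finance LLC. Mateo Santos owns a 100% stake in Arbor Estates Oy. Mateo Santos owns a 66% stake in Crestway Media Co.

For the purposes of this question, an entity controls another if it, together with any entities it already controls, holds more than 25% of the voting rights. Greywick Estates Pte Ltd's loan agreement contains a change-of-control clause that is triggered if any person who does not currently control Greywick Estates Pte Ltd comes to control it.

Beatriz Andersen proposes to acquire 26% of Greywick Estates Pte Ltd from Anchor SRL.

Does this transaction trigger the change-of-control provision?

Yes

The purchase adds only to Beatriz's holdings (Anchor's stake shrinks), so Beatriz is the only person who could newly come to control Greywick.
Beatriz holds 54% of Brightwater, so Beatriz controls Brightwater.
Neither Beatriz nor any entity Beatriz controls holds any voting interest in Greywick.
So before the transaction, Beatriz does not control Greywick.
After the purchase, Beatriz holds 26% of Greywick directly, and Anchor's stake falls to 24%.
Beatriz holds 26% of Greywick, so Beatriz controls Greywick.
Beatriz did not control Greywick before and does after, so the clause is triggered.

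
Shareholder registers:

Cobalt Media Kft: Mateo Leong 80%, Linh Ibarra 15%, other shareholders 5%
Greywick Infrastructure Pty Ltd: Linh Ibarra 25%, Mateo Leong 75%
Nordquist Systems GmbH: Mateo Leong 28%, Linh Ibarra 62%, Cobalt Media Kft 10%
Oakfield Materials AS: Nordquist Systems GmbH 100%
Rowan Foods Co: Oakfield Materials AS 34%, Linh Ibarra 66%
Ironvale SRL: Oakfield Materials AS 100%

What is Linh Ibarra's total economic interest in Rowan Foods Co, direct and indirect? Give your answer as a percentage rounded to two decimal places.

87.59%

Linh reaches Rowan along 3 paths.
Via Nordquist → Oakfield: 62% × 100% × 34% = 21.08%.
Via Cobalt → Nordquist → Oakfield: 15% × 10% × 100% × 34% = 0.51%.
Direct stake: 66% = 66%.
Total: 21.08% + 0.51% + 66% = 87.59%.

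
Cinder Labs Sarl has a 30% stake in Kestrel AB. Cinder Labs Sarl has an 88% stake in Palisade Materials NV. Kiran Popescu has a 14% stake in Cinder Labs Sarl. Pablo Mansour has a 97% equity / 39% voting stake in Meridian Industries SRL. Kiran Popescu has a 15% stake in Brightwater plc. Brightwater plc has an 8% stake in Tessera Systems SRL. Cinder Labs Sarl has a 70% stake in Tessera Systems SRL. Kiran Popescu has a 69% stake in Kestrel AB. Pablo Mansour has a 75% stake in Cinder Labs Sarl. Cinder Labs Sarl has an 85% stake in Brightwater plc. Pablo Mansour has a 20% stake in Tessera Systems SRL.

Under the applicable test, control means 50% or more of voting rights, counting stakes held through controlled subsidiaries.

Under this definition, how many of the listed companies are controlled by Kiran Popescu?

1

Kiran holds 69% of Kestrel, so Kiran controls Kestrel.
No other company's threshold is met.
Kiran controls 1 company.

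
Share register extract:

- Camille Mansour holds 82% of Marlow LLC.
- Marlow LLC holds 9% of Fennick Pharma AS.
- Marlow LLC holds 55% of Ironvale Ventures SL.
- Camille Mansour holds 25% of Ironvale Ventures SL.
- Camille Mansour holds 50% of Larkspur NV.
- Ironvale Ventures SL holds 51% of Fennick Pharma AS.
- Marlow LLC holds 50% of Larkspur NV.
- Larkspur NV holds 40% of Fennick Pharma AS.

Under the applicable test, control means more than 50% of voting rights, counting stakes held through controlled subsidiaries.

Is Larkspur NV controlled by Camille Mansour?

Yes

Camille holds 82% of Marlow, so Camille controls Marlow.
Marlow and Camille together hold 50% + 50% = 100% of Larkspur, so Camille controls Larkspur.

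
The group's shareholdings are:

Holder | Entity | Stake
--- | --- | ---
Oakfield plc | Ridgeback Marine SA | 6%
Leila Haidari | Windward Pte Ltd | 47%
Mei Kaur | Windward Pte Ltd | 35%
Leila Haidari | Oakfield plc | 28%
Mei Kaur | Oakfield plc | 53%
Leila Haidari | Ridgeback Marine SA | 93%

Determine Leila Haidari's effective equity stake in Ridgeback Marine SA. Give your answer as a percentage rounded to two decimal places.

94.68%

Leila reaches Ridgeback along 2 paths.
Direct stake: 93% = 93%.
Via Oakfield: 28% × 6% = 1.68%.
Total: 93% + 1.68% = 94.68%.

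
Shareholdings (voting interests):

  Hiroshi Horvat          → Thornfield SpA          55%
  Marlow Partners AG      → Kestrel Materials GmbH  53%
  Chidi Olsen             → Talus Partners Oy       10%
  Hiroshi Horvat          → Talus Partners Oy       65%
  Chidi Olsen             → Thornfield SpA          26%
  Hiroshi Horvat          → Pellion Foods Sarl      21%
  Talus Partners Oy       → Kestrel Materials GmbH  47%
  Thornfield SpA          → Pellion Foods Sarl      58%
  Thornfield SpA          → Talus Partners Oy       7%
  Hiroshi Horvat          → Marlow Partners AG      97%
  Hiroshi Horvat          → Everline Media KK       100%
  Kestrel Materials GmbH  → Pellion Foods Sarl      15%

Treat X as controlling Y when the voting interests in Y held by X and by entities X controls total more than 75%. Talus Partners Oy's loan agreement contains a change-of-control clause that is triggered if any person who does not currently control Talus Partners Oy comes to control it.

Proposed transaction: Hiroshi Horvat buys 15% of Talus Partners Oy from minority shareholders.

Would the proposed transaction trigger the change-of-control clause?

The purchase changes only Hiroshi's holdings, so Hiroshi is the only person who could newly come to control Talus.
Hiroshi holds 97% of Marlow, so Hiroshi controls Marlow.
Hiroshi holds 100% of Everline, so Hiroshi controls Everline.
In Talus, Hiroshi's side holds only 65%, not > 75%.
So before the transaction, Hiroshi does not control Talus.
After the purchase, Hiroshi's direct stake in Talus rises to 65% + 15% = 80%.
Hiroshi holds 80% of Talus, so Hiroshi controls Talus.
Hiroshi did not control Talus before and does after, so the clause is triggered.

Yes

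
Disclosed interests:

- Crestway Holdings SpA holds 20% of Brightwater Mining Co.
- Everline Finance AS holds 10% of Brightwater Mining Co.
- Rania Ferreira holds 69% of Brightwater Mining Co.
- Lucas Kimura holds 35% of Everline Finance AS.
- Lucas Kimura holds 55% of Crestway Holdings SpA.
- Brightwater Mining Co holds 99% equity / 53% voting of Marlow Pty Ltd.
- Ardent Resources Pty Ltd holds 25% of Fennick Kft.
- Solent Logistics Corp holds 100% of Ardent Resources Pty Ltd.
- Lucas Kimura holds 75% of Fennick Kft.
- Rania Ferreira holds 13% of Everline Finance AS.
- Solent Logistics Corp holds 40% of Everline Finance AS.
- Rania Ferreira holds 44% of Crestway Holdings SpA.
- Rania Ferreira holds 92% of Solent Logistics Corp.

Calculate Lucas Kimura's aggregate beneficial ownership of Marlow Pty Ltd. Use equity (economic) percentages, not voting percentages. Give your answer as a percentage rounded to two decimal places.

14.36%

Lucas reaches Marlow along 2 paths.
Via Everline → Brightwater: 35% × 10% × 99% = 3.465%.
Via Crestway → Brightwater: 55% × 20% × 99% = 10.89%.
Total: 3.465% + 10.89% = 14.355%.
Rounded: 14.36%.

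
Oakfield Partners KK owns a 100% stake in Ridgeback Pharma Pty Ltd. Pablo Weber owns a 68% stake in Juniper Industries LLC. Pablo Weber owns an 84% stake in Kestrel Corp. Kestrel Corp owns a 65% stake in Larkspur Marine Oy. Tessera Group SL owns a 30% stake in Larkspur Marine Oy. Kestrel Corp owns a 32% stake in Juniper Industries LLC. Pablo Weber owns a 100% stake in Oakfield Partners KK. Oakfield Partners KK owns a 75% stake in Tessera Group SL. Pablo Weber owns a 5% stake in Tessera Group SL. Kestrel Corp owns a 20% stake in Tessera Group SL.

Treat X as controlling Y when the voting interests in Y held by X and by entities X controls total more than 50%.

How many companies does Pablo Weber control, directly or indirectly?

6

Pablo holds 84% of Kestrel, so Pablo controls Kestrel.
Pablo holds 100% of Oakfield, so Pablo controls Oakfield.
Kestrel and Pablo together hold 32% + 68% = 100% of Juniper, so Pablo controls Juniper.
Kestrel and Oakfield and Pablo together hold 20% + 75% + 5% = 100% of Tessera, so Pablo controls Tessera.
Oakfield holds 100% of Ridgeback, so Pablo controls Ridgeback.
Tessera and Kestrel together hold 30% + 65% = 95% of Larkspur, so Pablo controls Larkspur.
Pablo controls 6 companies.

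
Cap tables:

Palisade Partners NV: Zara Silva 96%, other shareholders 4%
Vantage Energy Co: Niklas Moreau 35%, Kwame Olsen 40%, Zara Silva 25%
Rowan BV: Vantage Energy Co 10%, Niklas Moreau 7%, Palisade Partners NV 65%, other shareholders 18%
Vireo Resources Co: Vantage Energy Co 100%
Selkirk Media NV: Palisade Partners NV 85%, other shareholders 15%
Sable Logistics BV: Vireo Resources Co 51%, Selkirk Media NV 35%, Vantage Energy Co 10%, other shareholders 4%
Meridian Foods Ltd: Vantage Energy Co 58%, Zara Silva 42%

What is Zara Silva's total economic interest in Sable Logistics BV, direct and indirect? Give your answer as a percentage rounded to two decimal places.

Zara reaches Sable along 3 paths.
Via Vantage → Vireo: 25% × 100% × 51% = 12.75%.
Via Palisade → Selkirk: 96% × 85% × 35% = 28.56%.
Via Vantage: 25% × 10% = 2.5%.
Total: 12.75% + 28.56% + 2.5% = 43.81%.

43.81%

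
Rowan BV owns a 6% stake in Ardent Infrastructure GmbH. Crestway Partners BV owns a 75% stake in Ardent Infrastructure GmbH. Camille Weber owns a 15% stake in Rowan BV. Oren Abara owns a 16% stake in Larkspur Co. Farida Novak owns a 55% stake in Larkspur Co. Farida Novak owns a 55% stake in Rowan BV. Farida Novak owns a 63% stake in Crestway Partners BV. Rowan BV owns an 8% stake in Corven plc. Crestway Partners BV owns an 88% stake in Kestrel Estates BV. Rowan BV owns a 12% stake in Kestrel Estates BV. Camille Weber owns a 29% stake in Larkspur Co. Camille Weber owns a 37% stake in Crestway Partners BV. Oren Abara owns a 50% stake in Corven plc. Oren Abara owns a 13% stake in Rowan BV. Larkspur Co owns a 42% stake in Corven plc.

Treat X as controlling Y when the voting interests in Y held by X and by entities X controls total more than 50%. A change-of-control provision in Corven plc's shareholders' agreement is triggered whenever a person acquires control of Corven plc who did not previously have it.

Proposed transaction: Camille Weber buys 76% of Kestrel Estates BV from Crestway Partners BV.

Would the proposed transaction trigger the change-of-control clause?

No

The purchase adds only to Camille's holdings (Crestway's stake shrinks), so Camille is the only person who could newly come to control Corven.
Camille's largest direct stake is 37% in Crestway, which does not meet the threshold, so Camille controls no company.
Neither Camille nor any entity Camille controls holds any voting interest in Corven.
So before the transaction, Camille does not control Corven.
After the purchase, Camille holds 76% of Kestrel directly, and Crestway's stake falls to 12%.
Camille holds 76% of Kestrel, so Camille controls Kestrel.
After the transaction, neither Camille nor any entity Camille controls holds a voting interest in Corven, so Camille still does not control it.
No new person acquires control, so the clause is not triggered.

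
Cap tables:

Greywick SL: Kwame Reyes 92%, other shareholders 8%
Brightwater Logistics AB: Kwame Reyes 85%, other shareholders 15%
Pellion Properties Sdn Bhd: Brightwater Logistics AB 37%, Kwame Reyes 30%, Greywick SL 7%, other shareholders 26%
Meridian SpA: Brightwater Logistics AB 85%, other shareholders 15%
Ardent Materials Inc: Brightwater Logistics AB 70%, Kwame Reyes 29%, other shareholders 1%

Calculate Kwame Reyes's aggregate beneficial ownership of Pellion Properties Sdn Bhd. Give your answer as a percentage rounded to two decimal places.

Kwame reaches Pellion along 3 paths.
Via Brightwater: 85% × 37% = 31.45%.
Direct stake: 30% = 30%.
Via Greywick: 92% × 7% = 6.44%.
Total: 31.45% + 30% + 6.44% = 67.89%.

67.89%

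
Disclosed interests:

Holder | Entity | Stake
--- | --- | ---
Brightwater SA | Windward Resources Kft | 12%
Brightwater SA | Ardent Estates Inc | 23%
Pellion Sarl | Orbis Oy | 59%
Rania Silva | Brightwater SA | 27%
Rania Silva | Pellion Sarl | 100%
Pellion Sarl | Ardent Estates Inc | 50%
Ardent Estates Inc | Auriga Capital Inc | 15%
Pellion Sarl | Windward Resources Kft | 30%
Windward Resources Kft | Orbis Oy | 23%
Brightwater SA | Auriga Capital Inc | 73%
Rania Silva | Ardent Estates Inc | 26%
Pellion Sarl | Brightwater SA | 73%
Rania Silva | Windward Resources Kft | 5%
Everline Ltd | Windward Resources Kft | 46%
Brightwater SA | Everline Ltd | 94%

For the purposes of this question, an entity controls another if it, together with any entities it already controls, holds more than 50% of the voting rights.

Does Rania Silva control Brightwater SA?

Rania holds 100% of Pellion, so Rania controls Pellion.
Rania and Pellion together hold 27% + 73% = 100% of Brightwater, so Rania controls Brightwater.

Yes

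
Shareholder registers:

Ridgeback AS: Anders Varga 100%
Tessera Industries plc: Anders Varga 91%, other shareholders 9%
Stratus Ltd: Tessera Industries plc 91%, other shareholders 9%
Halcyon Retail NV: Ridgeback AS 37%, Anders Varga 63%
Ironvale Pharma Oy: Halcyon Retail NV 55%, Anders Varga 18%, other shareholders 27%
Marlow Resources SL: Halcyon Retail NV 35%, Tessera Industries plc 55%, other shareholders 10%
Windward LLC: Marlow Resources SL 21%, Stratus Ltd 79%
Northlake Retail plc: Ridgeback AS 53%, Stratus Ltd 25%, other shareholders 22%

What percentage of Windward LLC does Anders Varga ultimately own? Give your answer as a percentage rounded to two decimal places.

Anders reaches Windward along 4 paths.
Via Ridgeback → Halcyon → Marlow: 100% × 37% × 35% × 21% = 2.7195%.
Via Halcyon → Marlow: 63% × 35% × 21% = 4.6305%.
Via Tessera → Marlow: 91% × 55% × 21% = 10.5105%.
Via Tessera → Stratus: 91% × 91% × 79% = 65.4199%.
Total: 2.7195% + 4.6305% + 10.5105% + 65.4199% = 83.2804%.
Rounded: 83.28%.

83.28%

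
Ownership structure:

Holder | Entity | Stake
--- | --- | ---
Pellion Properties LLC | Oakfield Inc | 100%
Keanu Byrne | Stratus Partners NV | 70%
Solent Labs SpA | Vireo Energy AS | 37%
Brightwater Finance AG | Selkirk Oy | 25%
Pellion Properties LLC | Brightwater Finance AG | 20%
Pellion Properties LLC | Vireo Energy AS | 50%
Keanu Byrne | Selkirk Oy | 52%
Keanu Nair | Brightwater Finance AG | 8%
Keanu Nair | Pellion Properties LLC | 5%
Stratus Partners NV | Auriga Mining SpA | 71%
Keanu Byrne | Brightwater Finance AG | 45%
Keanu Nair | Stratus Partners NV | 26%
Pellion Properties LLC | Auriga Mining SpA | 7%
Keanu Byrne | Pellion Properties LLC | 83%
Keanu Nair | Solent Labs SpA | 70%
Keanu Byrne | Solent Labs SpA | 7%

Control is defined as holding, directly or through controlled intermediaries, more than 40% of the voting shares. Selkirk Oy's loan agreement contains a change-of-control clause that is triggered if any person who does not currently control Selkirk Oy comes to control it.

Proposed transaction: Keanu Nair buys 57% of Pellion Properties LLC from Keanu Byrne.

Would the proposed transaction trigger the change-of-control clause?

No

The purchase adds only to Keanu Nair's holdings (Keanu Byrne's stake shrinks), so Keanu Nair is the only person who could newly come to control Selkirk.
Keanu Nair holds 70% of Solent, so Keanu Nair controls Solent.
Neither Keanu Nair nor any entity Keanu Nair controls holds any voting interest in Selkirk.
So before the transaction, Keanu Nair does not control Selkirk.
After the purchase, Keanu Nair's direct stake in Pellion rises to 5% + 57% = 62%, and Keanu Byrne's stake falls to 26%.
Keanu Nair holds 62% of Pellion, so Keanu Nair controls Pellion.
Pellion holds 100% of Oakfield, so Keanu Nair controls Oakfield.
Solent and Pellion together hold 37% + 50% = 87% of Vireo, so Keanu Nair controls Vireo.
After the transaction, neither Keanu Nair nor any entity Keanu Nair controls holds a voting interest in Selkirk, so Keanu Nair still does not control it.
No new person acquires control, so the clause is not triggered.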